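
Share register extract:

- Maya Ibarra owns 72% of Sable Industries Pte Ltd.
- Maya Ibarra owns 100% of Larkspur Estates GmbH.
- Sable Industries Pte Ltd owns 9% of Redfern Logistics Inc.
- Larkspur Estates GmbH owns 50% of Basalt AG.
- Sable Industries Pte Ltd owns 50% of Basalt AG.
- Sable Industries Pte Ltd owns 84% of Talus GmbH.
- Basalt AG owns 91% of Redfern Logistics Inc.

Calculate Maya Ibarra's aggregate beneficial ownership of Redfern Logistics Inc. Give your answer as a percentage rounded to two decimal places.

84.74%

Maya reaches Redfern along 3 paths.
Via Sable: 72% × 9% = 6.48%.
Via Sable → Basalt: 72% × 50% × 91% = 32.76%.
Via Larkspur → Basalt: 100% × 50% × 91% = 45.5%.
Total: 6.48% + 32.76% + 45.5% = 84.74%.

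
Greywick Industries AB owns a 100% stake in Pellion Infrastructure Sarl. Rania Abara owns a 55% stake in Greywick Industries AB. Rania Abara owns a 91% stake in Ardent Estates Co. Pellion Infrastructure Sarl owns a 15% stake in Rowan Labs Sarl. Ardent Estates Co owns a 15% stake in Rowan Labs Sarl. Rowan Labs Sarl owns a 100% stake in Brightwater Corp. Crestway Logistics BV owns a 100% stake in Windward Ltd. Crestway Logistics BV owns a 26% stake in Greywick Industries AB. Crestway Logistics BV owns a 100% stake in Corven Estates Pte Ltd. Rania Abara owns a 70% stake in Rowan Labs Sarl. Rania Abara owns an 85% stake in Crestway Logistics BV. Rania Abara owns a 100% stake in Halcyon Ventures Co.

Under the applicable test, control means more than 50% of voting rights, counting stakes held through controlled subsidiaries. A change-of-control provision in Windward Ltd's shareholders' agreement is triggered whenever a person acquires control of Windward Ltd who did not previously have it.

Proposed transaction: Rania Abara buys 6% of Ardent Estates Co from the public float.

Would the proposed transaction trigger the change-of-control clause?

The purchase changes only Rania's holdings, so Rania is the only person who could newly come to control Windward.
Rania holds 85% of Crestway, so Rania controls Crestway.
Crestway holds 100% of Windward, so Rania controls Windward.
So Rania already controls Windward before the transaction.
After the purchase, Rania's direct stake in Ardent rises to 91% + 6% = 97%.
Rania controlled Windward already, so this is not a new person acquiring control; every other person's position is unchanged or reduced.
No new person acquires control, so the clause is not triggered.

No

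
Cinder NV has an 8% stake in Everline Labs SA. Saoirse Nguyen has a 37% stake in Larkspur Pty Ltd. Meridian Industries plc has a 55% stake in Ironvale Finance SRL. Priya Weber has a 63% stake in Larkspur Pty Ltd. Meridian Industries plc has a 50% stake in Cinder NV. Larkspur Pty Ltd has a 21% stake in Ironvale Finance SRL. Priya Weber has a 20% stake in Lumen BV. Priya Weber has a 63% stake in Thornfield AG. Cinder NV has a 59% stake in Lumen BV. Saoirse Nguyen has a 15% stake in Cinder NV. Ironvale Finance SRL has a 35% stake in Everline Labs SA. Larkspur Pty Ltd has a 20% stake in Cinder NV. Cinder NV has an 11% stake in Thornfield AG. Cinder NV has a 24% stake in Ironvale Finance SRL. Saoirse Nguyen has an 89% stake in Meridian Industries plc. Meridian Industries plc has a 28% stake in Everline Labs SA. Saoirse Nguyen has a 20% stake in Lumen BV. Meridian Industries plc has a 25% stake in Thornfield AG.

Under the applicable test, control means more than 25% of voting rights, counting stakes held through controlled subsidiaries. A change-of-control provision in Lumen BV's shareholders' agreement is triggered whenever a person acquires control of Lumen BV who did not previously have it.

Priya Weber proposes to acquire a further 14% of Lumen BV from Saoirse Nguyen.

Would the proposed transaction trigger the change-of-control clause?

Yes

The purchase adds only to Priya's holdings (Saoirse's stake shrinks), so Priya is the only person who could newly come to control Lumen.
Priya holds 63% of Larkspur, so Priya controls Larkspur.
Priya holds 63% of Thornfield, so Priya controls Thornfield.
In Lumen, Priya's side holds only 20%, not > 25%.
So before the transaction, Priya does not control Lumen.
After the purchase, Priya's direct stake in Lumen rises to 20% + 14% = 34%, and Saoirse's stake falls to 6%.
Priya holds 34% of Lumen, so Priya controls Lumen.
Priya did not control Lumen before and does after, so the clause is triggered.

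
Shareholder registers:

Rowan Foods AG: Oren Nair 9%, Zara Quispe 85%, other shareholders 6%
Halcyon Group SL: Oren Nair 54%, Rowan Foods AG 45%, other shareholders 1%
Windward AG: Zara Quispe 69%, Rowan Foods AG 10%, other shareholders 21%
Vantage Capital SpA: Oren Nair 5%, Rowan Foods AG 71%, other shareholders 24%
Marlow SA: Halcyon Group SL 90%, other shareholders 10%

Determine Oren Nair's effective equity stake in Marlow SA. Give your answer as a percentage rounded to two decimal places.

Oren reaches Marlow along 2 paths.
Via Halcyon: 54% × 90% = 48.6%.
Via Rowan → Halcyon: 9% × 45% × 90% = 3.645%.
Total: 48.6% + 3.645% = 52.245%.
Rounded: 52.25%.

52.25%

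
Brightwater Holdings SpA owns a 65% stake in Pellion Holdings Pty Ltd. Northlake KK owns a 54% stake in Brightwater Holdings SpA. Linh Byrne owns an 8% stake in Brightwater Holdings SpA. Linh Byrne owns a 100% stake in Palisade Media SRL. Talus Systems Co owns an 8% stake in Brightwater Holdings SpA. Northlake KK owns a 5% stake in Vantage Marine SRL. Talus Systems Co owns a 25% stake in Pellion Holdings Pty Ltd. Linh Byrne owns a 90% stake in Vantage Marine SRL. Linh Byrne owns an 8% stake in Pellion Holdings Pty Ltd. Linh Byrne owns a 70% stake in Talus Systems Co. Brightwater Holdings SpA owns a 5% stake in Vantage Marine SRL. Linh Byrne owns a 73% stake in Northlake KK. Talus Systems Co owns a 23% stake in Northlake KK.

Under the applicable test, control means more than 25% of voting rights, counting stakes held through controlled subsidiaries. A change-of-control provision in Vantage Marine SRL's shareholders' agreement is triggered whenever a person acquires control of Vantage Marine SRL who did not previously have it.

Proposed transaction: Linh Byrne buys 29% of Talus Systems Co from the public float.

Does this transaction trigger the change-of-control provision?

The purchase changes only Linh's holdings, so Linh is the only person who could newly come to control Vantage.
Linh holds 70% of Talus, so Linh controls Talus.
Linh and Talus together hold 73% + 23% = 96% of Northlake, so Linh controls Northlake.
Talus and Northlake and Linh together hold 8% + 54% + 8% = 70% of Brightwater, so Linh controls Brightwater.
Linh and Brightwater and Northlake together hold 90% + 5% + 5% = 100% of Vantage, so Linh controls Vantage.
So Linh already controls Vantage before the transaction.
After the purchase, Linh's direct stake in Talus rises to 70% + 29% = 99%.
Linh controlled Vantage already, so this is not a new person acquiring control; every other person's position is unchanged or reduced.
No new person acquires control, so the clause is not triggered.

No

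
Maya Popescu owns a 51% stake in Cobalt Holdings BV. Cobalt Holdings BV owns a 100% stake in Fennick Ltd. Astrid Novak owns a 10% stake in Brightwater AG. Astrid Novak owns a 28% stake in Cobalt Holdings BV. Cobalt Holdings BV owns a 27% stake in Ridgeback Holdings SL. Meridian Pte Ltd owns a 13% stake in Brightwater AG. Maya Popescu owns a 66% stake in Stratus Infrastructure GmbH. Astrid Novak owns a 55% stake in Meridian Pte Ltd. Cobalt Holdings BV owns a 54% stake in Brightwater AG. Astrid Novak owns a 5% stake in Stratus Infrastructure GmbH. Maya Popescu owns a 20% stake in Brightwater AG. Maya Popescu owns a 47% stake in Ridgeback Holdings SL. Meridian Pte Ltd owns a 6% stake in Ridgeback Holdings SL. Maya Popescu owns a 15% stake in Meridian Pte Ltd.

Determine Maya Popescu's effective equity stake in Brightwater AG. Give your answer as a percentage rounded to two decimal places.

49.49%

Maya reaches Brightwater along 3 paths.
Direct stake: 20% = 20%.
Via Cobalt: 51% × 54% = 27.54%.
Via Meridian: 15% × 13% = 1.95%.
Total: 20% + 27.54% + 1.95% = 49.49%.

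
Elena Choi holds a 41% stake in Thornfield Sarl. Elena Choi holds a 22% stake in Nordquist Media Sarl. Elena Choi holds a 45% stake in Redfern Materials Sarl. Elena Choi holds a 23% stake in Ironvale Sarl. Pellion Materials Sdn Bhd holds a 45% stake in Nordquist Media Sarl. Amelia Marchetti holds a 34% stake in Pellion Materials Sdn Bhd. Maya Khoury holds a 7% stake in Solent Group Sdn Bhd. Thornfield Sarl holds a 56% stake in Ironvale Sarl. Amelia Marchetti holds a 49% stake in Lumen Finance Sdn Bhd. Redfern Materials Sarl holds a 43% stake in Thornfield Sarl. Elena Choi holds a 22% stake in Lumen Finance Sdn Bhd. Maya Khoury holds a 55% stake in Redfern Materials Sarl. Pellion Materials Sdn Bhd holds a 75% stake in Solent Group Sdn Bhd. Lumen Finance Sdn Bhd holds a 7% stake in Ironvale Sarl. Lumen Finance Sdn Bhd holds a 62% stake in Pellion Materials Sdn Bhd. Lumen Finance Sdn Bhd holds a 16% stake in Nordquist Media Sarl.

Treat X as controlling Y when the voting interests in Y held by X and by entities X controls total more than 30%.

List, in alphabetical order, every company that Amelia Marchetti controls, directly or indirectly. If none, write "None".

Amelia holds 49% of Lumen, so Amelia controls Lumen.
Lumen and Amelia together hold 62% + 34% = 96% of Pellion, so Amelia controls Pellion.
Pellion and Lumen together hold 45% + 16% = 61% of Nordquist, so Amelia controls Nordquist.
Pellion holds 75% of Solent, so Amelia controls Solent.
No other company's threshold is met.

Lumen Finance Sdn Bhd, Nordquist Media Sarl, Pellion Materials Sdn Bhd, Solent Group Sdn Bhd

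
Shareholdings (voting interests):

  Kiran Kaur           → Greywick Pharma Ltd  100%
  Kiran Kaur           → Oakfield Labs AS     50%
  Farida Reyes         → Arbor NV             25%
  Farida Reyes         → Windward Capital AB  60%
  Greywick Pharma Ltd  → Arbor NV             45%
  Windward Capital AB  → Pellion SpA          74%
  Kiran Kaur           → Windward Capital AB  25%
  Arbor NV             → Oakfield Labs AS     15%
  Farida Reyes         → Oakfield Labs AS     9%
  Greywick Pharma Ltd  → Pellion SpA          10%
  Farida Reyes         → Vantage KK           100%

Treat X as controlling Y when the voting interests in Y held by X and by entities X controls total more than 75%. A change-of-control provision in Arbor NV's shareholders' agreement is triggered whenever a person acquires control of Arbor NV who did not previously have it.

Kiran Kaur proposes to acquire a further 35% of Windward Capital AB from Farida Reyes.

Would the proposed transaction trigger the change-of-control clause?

No

The purchase adds only to Kiran's holdings (Farida's stake shrinks), so Kiran is the only person who could newly come to control Arbor.
Kiran holds 100% of Greywick, so Kiran controls Greywick.
In Arbor, Kiran's side holds only 45%, not > 75%.
So before the transaction, Kiran does not control Arbor.
After the purchase, Kiran's direct stake in Windward rises to 25% + 35% = 60%, and Farida's stake falls to 25%.
Kiran's side now holds 60% of Windward, not > 75%, so Kiran still does not control Windward.
After the transaction, Kiran's side holds 45% of Arbor, not > 75%, so Kiran still does not control Arbor.
No new person acquires control, so the clause is not triggered.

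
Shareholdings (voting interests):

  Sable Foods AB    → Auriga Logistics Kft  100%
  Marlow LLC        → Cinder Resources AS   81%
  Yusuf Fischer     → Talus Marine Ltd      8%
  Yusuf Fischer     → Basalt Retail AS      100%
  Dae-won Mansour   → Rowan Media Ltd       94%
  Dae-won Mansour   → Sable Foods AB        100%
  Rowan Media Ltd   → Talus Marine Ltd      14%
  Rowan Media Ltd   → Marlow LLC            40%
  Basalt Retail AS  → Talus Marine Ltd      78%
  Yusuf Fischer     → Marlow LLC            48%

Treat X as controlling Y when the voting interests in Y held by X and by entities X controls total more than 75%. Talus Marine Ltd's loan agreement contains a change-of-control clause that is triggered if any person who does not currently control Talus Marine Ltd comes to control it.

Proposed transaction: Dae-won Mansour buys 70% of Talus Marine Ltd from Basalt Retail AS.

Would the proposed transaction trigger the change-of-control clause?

The purchase adds only to Dae-won's holdings (Basalt's stake shrinks), so Dae-won is the only person who could newly come to control Talus.
Dae-won holds 100% of Sable, so Dae-won controls Sable.
Dae-won holds 94% of Rowan, so Dae-won controls Rowan.
Sable holds 100% of Auriga, so Dae-won controls Auriga.
In Talus, Dae-won's side holds only 14%, not > 75%.
So before the transaction, Dae-won does not control Talus.
After the purchase, Dae-won holds 70% of Talus directly, and Basalt's stake falls to 8%.
Rowan and Dae-won together hold 14% + 70% = 84% of Talus, so Dae-won controls Talus.
Dae-won did not control Talus before and does after, so the clause is triggered.

Yes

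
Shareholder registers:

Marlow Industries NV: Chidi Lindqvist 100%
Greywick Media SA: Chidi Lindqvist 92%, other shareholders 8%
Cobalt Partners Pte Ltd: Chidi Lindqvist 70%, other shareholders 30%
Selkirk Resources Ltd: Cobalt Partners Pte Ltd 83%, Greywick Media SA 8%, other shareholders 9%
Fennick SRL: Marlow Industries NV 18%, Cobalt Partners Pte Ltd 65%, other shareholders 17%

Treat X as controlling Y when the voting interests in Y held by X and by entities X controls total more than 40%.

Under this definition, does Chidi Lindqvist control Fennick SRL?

Yes

Chidi holds 100% of Marlow, so Chidi controls Marlow.
Chidi holds 70% of Cobalt, so Chidi controls Cobalt.
Marlow and Cobalt together hold 18% + 65% = 83% of Fennick, so Chidi controls Fennick.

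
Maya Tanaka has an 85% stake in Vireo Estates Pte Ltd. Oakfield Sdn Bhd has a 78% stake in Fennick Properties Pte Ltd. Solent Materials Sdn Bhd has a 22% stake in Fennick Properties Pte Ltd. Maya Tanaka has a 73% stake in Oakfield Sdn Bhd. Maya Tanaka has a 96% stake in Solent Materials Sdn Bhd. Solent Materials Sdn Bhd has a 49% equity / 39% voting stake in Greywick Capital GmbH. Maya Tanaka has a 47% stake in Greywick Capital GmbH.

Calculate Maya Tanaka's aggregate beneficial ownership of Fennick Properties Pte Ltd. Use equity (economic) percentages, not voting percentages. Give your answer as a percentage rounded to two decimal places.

78.06%

Maya reaches Fennick along 2 paths.
Via Solent: 96% × 22% = 21.12%.
Via Oakfield: 73% × 78% = 56.94%.
Total: 21.12% + 56.94% = 78.06%.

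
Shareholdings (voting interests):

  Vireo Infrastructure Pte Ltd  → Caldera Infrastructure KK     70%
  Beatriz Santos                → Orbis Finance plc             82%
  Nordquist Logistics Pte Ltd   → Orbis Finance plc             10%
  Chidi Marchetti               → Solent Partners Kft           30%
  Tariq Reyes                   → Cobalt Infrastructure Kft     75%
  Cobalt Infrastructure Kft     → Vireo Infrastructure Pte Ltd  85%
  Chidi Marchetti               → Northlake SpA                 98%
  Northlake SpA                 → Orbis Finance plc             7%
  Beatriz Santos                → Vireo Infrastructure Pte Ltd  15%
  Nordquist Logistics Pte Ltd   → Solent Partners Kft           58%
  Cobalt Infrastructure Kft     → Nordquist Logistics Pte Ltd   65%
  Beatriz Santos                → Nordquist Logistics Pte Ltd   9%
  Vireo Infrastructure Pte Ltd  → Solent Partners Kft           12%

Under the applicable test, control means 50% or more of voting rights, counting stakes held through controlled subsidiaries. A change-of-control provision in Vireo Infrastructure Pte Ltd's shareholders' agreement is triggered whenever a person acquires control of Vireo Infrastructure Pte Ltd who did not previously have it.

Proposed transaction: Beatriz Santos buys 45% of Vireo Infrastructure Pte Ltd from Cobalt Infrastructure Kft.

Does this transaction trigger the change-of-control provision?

The purchase adds only to Beatriz's holdings (Cobalt's stake shrinks), so Beatriz is the only person who could newly come to control Vireo.
Beatriz holds 82% of Orbis, so Beatriz controls Orbis.
In Vireo, Beatriz's side holds only 15%, not ≥ 50%.
So before the transaction, Beatriz does not control Vireo.
After the purchase, Beatriz's direct stake in Vireo rises to 15% + 45% = 60%, and Cobalt's stake falls to 40%.
Beatriz holds 60% of Vireo, so Beatriz controls Vireo.
Beatriz did not control Vireo before and does after, so the clause is triggered.

Yes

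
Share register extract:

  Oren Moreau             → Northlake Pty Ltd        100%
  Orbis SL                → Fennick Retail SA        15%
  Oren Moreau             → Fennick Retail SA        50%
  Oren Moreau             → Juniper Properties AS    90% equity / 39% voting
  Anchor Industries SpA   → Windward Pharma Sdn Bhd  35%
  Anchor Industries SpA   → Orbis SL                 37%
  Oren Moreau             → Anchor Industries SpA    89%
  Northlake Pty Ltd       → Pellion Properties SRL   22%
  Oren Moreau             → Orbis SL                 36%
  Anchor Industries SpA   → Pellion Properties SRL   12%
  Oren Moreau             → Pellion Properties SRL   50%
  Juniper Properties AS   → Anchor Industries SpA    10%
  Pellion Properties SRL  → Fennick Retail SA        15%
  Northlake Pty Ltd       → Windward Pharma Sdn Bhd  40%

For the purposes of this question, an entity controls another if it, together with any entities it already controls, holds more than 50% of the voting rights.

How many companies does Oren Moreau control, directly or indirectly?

6

Oren holds 100% of Northlake, so Oren controls Northlake.
Oren holds 89% of Anchor, so Oren controls Anchor.
Oren and Anchor together hold 36% + 37% = 73% of Orbis, so Oren controls Orbis.
Oren and Northlake and Anchor together hold 50% + 22% + 12% = 84% of Pellion, so Oren controls Pellion.
Orbis and Pellion and Oren together hold 15% + 15% + 50% = 80% of Fennick, so Oren controls Fennick.
Northlake and Anchor together hold 40% + 35% = 75% of Windward, so Oren controls Windward.
No other company's threshold is met.
Oren controls 6 companies.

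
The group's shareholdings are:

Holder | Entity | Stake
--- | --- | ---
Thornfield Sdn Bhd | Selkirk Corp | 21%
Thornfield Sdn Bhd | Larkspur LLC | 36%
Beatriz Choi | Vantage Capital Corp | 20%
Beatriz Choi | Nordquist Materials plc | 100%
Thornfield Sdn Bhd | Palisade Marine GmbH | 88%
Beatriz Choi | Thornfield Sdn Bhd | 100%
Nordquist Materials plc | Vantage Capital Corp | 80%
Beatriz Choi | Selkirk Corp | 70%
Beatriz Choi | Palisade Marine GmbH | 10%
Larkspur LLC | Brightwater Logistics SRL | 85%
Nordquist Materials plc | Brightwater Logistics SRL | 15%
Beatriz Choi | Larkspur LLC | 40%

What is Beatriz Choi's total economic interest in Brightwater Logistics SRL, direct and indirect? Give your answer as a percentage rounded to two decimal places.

Beatriz reaches Brightwater along 3 paths.
Via Larkspur: 40% × 85% = 34%.
Via Thornfield → Larkspur: 100% × 36% × 85% = 30.6%.
Via Nordquist: 100% × 15% = 15%.
Total: 34% + 30.6% + 15% = 79.6%.
Rounded: 79.60%.

79.60%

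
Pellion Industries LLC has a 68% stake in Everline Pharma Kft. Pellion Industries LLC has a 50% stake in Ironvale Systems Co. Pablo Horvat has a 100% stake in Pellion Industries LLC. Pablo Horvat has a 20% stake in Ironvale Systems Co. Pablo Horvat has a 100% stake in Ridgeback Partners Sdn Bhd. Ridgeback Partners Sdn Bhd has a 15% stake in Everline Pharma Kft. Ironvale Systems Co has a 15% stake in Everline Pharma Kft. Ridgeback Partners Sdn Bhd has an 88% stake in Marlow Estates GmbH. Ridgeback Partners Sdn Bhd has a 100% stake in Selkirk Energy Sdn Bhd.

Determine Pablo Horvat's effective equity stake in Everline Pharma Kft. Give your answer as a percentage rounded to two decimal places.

Pablo reaches Everline along 4 paths.
Via Pellion: 100% × 68% = 68%.
Via Ridgeback: 100% × 15% = 15%.
Via Ironvale: 20% × 15% = 3%.
Via Pellion → Ironvale: 100% × 50% × 15% = 7.5%.
Total: 68% + 15% + 3% + 7.5% = 93.5%.
Rounded: 93.50%.

93.50%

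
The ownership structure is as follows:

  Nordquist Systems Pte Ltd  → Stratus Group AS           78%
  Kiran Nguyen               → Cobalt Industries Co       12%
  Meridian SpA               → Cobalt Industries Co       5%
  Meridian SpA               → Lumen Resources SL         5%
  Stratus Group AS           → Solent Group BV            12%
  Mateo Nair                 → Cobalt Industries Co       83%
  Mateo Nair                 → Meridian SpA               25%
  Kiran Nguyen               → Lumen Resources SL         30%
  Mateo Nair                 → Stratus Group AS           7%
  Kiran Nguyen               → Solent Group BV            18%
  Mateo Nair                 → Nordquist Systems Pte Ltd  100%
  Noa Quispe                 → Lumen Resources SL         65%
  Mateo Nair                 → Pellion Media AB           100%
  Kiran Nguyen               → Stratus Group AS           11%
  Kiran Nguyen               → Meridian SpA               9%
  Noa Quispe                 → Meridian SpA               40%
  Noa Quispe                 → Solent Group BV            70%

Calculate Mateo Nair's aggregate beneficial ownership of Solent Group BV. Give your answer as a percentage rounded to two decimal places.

10.20%

Mateo reaches Solent along 2 paths.
Via Nordquist → Stratus: 100% × 78% × 12% = 9.36%.
Via Stratus: 7% × 12% = 0.84%.
Total: 9.36% + 0.84% = 10.2%.
Rounded: 10.20%.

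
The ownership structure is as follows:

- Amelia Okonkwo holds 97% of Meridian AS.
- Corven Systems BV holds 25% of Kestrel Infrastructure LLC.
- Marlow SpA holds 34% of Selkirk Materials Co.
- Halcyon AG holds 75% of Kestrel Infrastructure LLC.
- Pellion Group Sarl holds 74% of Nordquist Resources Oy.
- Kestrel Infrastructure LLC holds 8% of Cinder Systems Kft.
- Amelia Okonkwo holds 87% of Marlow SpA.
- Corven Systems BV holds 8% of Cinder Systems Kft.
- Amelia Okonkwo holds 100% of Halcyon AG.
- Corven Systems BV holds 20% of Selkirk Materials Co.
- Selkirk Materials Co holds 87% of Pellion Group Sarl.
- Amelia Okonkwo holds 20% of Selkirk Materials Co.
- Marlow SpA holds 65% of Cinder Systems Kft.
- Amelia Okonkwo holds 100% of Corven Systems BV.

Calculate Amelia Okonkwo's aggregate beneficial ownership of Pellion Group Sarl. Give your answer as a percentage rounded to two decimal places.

60.53%

Amelia reaches Pellion along 3 paths.
Via Selkirk: 20% × 87% = 17.4%.
Via Corven → Selkirk: 100% × 20% × 87% = 17.4%.
Via Marlow → Selkirk: 87% × 34% × 87% = 25.7346%.
Total: 17.4% + 17.4% + 25.7346% = 60.5346%.
Rounded: 60.53%.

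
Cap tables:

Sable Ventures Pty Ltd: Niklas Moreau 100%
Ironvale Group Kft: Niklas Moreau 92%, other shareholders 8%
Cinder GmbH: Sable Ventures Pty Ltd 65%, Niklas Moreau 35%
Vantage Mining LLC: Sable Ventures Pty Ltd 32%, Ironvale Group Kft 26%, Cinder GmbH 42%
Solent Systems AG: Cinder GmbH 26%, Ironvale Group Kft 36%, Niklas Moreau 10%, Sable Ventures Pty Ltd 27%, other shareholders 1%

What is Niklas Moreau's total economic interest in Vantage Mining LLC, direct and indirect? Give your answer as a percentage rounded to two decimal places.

97.92%

Niklas reaches Vantage along 4 paths.
Via Sable: 100% × 32% = 32%.
Via Ironvale: 92% × 26% = 23.92%.
Via Sable → Cinder: 100% × 65% × 42% = 27.3%.
Via Cinder: 35% × 42% = 14.7%.
Total: 32% + 23.92% + 27.3% + 14.7% = 97.92%.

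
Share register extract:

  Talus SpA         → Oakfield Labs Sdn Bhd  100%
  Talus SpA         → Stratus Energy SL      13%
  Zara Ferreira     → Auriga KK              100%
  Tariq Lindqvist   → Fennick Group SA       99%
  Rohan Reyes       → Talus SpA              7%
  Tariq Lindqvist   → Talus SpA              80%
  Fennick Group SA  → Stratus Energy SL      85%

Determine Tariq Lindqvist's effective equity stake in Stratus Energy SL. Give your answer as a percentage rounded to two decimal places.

Tariq reaches Stratus along 2 paths.
Via Fennick: 99% × 85% = 84.15%.
Via Talus: 80% × 13% = 10.4%.
Total: 84.15% + 10.4% = 94.55%.

94.55%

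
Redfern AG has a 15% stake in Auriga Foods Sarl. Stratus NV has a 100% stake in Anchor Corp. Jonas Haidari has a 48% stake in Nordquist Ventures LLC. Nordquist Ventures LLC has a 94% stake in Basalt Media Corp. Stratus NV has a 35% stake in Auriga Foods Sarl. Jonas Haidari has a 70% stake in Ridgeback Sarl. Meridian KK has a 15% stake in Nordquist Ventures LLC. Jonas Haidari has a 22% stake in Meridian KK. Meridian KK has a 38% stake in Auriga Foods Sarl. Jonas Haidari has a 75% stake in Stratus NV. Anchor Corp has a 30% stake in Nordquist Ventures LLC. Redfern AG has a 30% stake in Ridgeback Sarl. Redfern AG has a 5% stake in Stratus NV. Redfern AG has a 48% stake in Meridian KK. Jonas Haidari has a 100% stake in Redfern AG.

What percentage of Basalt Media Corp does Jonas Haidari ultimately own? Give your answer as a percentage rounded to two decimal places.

77.55%

Jonas reaches Basalt along 5 paths.
Via Nordquist: 48% × 94% = 45.12%.
Via Redfern → Stratus → Anchor → Nordquist: 100% × 5% × 100% × 30% × 94% = 1.41%.
Via Stratus → Anchor → Nordquist: 75% × 100% × 30% × 94% = 21.15%.
Via Meridian → Nordquist: 22% × 15% × 94% = 3.102%.
Via Redfern → Meridian → Nordquist: 100% × 48% × 15% × 94% = 6.768%.
Total: 45.12% + 1.41% + 21.15% + 3.102% + 6.768% = 77.55%.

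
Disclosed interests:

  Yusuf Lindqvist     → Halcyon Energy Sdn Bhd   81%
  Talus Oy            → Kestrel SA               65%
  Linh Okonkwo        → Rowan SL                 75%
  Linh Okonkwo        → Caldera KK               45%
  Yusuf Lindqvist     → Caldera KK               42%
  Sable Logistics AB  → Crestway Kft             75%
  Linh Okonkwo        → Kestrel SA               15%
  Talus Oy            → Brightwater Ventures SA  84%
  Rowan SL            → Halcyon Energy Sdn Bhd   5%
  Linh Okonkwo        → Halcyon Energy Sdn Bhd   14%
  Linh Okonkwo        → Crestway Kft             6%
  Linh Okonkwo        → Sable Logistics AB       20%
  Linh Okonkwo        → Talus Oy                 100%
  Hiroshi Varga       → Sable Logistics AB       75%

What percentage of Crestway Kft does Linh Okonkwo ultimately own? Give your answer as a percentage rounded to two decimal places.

Linh reaches Crestway along 2 paths.
Via Sable: 20% × 75% = 15%.
Direct stake: 6% = 6%.
Total: 15% + 6% = 21%.
Rounded: 21.00%.

21.00%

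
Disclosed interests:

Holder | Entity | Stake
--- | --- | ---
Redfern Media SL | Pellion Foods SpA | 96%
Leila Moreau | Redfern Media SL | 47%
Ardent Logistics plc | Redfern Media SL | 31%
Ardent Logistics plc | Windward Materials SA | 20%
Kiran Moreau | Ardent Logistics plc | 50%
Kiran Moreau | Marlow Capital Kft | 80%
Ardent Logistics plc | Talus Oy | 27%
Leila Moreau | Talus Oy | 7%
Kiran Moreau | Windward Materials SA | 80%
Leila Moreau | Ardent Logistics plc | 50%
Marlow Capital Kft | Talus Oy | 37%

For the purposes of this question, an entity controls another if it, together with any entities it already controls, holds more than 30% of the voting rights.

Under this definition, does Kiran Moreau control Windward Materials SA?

Kiran holds 50% of Ardent, so Kiran controls Ardent.
Kiran and Ardent together hold 80% + 20% = 100% of Windward, so Kiran controls Windward.

Yes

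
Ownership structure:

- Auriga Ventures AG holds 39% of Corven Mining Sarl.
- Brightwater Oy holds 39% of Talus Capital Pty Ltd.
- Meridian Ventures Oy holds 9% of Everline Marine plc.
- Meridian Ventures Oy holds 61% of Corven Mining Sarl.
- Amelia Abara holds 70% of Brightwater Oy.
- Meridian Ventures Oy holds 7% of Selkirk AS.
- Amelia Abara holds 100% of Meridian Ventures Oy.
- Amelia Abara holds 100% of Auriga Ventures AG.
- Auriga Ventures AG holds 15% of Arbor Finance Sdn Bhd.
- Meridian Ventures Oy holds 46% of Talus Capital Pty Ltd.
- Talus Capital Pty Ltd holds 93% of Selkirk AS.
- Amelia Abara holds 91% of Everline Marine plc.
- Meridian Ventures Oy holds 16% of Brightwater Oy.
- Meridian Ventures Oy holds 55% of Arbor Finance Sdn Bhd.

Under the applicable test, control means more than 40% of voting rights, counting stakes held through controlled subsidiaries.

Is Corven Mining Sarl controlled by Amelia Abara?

Amelia holds 100% of Meridian, so Amelia controls Meridian.
Amelia holds 100% of Auriga, so Amelia controls Auriga.
Meridian and Auriga together hold 61% + 39% = 100% of Corven, so Amelia controls Corven.

Yes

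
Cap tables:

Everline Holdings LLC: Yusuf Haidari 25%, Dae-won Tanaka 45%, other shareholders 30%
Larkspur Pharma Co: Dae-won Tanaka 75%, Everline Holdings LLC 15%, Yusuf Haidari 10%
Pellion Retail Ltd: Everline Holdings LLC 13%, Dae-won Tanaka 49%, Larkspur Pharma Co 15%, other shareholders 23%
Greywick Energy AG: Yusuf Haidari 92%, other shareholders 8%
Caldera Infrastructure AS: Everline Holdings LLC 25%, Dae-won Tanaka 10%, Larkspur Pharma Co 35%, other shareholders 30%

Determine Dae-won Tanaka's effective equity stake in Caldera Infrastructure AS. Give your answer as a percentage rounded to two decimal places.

Dae-won reaches Caldera along 4 paths.
Via Everline: 45% × 25% = 11.25%.
Direct stake: 10% = 10%.
Via Larkspur: 75% × 35% = 26.25%.
Via Everline → Larkspur: 45% × 15% × 35% = 2.3625%.
Total: 11.25% + 10% + 26.25% + 2.3625% = 49.8625%.
Rounded: 49.86%.

49.86%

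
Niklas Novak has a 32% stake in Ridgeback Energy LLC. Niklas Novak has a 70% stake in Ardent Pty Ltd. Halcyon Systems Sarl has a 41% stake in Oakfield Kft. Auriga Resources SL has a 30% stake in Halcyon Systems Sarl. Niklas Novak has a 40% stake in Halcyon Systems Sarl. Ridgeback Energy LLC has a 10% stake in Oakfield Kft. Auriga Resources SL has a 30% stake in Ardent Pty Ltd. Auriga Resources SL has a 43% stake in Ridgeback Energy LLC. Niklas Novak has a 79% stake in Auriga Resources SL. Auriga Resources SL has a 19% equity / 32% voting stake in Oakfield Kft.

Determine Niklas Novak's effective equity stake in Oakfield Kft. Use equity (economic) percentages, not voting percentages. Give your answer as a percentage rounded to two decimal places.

Niklas reaches Oakfield along 5 paths.
Via Auriga → Halcyon: 79% × 30% × 41% = 9.717%.
Via Halcyon: 40% × 41% = 16.4%.
Via Auriga: 79% × 19% = 15.01%.
Via Ridgeback: 32% × 10% = 3.2%.
Via Auriga → Ridgeback: 79% × 43% × 10% = 3.397%.
Total: 9.717% + 16.4% + 15.01% + 3.2% + 3.397% = 47.724%.
Rounded: 47.72%.

47.72%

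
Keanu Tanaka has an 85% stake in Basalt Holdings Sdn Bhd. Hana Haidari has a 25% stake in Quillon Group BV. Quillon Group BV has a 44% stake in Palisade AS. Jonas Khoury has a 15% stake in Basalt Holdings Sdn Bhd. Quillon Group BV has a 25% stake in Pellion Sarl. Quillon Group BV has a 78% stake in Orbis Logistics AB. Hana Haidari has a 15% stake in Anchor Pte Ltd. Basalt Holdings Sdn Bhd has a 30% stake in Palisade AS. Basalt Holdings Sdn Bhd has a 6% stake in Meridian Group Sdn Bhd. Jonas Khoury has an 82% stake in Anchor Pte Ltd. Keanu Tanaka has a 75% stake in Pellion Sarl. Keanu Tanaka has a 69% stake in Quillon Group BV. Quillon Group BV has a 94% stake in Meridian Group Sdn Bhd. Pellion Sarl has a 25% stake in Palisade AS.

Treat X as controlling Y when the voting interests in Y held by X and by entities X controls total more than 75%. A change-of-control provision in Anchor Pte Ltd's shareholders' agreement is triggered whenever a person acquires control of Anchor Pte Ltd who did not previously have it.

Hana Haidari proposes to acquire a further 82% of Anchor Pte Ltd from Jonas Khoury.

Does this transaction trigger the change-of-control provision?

Yes

The purchase adds only to Hana's holdings (Jonas's stake shrinks), so Hana is the only person who could newly come to control Anchor.
Hana's largest direct stake is 25% in Quillon, which does not meet the threshold, so Hana controls no company.
In Anchor, Hana's side holds only 15%, not > 75%.
So before the transaction, Hana does not control Anchor.
After the purchase, Hana's direct stake in Anchor rises to 15% + 82% = 97%, and Jonas's stake falls to 0%.
Hana holds 97% of Anchor, so Hana controls Anchor.
Hana did not control Anchor before and does after, so the clause is triggered.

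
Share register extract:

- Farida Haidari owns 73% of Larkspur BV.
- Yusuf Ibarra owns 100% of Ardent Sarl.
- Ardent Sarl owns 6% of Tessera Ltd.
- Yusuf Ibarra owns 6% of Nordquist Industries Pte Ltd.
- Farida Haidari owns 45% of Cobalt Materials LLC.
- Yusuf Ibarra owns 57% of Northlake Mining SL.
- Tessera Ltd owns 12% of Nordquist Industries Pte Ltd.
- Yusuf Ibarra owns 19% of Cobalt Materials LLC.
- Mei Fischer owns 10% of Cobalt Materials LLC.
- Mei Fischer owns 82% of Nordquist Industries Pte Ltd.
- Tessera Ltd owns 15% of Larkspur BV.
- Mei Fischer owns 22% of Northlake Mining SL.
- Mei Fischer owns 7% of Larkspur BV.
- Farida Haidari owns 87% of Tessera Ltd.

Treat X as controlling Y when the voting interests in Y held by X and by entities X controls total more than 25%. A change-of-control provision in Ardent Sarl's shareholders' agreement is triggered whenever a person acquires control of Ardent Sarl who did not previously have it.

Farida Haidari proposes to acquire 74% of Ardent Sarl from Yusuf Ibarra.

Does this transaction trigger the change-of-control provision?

The purchase adds only to Farida's holdings (Yusuf's stake shrinks), so Farida is the only person who could newly come to control Ardent.
Farida holds 45% of Cobalt, so Farida controls Cobalt.
Farida holds 87% of Tessera, so Farida controls Tessera.
Farida and Tessera together hold 73% + 15% = 88% of Larkspur, so Farida controls Larkspur.
Neither Farida nor any entity Farida controls holds any voting interest in Ardent.
So before the transaction, Farida does not control Ardent.
After the purchase, Farida holds 74% of Ardent directly, and Yusuf's stake falls to 26%.
Farida holds 74% of Ardent, so Farida controls Ardent.
Farida did not control Ardent before and does after, so the clause is triggered.

Yes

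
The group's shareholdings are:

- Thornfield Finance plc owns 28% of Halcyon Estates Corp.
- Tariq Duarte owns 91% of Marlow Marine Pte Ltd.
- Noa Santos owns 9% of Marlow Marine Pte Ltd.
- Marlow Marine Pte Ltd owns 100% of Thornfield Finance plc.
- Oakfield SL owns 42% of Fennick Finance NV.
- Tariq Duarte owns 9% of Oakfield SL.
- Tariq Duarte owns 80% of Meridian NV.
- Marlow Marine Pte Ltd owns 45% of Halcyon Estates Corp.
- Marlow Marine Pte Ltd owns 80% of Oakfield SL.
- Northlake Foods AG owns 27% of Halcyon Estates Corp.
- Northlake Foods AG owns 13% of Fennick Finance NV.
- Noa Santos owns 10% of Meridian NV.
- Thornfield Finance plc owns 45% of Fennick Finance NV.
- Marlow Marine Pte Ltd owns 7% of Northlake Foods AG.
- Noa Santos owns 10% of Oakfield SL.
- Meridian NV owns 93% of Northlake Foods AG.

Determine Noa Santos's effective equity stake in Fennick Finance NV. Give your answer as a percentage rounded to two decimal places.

Noa reaches Fennick along 5 paths.
Via Marlow → Northlake: 9% × 7% × 13% = 0.0819%.
Via Meridian → Northlake: 10% × 93% × 13% = 1.209%.
Via Marlow → Oakfield: 9% × 80% × 42% = 3.024%.
Via Oakfield: 10% × 42% = 4.2%.
Via Marlow → Thornfield: 9% × 100% × 45% = 4.05%.
Total: 0.0819% + 1.209% + 3.024% + 4.2% + 4.05% = 12.5649%.
Rounded: 12.56%.

12.56%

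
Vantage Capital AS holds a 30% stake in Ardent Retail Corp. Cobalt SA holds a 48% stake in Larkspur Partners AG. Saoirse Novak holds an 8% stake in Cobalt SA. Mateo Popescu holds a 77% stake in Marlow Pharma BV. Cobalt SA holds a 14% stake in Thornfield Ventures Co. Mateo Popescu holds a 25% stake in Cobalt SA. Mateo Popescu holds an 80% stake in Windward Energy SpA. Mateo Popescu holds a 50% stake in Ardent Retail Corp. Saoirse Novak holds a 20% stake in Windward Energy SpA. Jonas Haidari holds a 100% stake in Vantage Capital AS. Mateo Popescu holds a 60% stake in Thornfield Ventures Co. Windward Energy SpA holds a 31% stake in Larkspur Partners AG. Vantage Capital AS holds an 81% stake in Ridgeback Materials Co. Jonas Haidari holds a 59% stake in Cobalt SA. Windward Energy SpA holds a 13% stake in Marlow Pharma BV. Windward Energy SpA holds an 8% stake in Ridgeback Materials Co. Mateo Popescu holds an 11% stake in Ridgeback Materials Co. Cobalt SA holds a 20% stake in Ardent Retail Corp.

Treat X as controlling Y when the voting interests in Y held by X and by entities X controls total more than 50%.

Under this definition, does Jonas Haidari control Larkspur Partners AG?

No

Jonas holds 59% of Cobalt, so Jonas controls Cobalt.
Jonas holds 100% of Vantage, so Jonas controls Vantage.
Vantage holds 81% of Ridgeback, so Jonas controls Ridgeback.
In Larkspur, Jonas's side holds only 48%, not > 50%.
So Jonas does not control Larkspur.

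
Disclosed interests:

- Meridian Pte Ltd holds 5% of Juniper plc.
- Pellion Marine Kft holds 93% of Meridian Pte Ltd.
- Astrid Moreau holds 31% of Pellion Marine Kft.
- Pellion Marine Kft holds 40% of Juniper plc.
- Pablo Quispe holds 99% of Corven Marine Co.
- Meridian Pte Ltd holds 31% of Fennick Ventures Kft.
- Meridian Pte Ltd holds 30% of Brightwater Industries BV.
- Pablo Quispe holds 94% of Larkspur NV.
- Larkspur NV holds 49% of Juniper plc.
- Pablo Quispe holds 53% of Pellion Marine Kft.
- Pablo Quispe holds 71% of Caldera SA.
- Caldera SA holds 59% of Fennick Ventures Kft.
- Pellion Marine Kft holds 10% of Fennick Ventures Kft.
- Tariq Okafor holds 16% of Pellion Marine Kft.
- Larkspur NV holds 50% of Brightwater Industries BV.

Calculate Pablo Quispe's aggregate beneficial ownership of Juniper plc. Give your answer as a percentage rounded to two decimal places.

Pablo reaches Juniper along 3 paths.
Via Pellion: 53% × 40% = 21.2%.
Via Larkspur: 94% × 49% = 46.06%.
Via Pellion → Meridian: 53% × 93% × 5% = 2.4645%.
Total: 21.2% + 46.06% + 2.4645% = 69.7245%.
Rounded: 69.72%.

69.72%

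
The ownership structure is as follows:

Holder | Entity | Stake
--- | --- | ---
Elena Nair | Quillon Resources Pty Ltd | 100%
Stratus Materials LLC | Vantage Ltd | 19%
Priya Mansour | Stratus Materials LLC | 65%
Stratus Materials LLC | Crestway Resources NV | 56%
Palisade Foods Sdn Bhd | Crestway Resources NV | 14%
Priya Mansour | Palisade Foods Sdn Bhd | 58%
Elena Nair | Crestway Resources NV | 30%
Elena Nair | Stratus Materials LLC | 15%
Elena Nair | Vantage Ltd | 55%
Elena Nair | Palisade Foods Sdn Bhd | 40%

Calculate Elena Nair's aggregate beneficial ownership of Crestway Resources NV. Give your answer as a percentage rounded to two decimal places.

44.00%

Elena reaches Crestway along 3 paths.
Direct stake: 30% = 30%.
Via Palisade: 40% × 14% = 5.6%.
Via Stratus: 15% × 56% = 8.4%.
Total: 30% + 5.6% + 8.4% = 44%.
Rounded: 44.00%.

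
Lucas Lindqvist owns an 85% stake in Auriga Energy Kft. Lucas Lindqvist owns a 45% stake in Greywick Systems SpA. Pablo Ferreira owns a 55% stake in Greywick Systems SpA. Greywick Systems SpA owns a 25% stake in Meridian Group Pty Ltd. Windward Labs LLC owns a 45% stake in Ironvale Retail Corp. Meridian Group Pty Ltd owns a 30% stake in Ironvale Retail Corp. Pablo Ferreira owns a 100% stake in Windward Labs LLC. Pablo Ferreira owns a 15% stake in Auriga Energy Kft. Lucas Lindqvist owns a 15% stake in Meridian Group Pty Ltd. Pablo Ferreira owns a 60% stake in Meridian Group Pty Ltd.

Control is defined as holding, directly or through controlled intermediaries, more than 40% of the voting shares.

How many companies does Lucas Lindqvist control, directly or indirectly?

2

Lucas holds 85% of Auriga, so Lucas controls Auriga.
Lucas holds 45% of Greywick, so Lucas controls Greywick.
No other company's threshold is met.
Lucas controls 2 companies.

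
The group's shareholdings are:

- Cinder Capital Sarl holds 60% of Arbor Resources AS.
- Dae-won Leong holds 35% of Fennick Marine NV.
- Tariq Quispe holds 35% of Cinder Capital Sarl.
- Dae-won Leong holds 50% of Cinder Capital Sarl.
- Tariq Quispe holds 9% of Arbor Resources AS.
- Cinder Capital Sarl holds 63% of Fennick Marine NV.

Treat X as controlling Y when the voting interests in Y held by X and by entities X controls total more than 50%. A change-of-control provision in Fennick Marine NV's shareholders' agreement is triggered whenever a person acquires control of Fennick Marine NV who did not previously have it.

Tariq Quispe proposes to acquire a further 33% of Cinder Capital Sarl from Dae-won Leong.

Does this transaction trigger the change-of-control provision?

Yes

The purchase adds only to Tariq's holdings (Dae-won's stake shrinks), so Tariq is the only person who could newly come to control Fennick.
Tariq's largest direct stake is 35% in Cinder, which does not meet the threshold, so Tariq controls no company.
Neither Tariq nor any entity Tariq controls holds any voting interest in Fennick.
So before the transaction, Tariq does not control Fennick.
After the purchase, Tariq's direct stake in Cinder rises to 35% + 33% = 68%, and Dae-won's stake falls to 17%.
Tariq holds 68% of Cinder, so Tariq controls Cinder.
Cinder holds 63% of Fennick, so Tariq controls Fennick.
Tariq did not control Fennick before and does after, so the clause is triggered.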